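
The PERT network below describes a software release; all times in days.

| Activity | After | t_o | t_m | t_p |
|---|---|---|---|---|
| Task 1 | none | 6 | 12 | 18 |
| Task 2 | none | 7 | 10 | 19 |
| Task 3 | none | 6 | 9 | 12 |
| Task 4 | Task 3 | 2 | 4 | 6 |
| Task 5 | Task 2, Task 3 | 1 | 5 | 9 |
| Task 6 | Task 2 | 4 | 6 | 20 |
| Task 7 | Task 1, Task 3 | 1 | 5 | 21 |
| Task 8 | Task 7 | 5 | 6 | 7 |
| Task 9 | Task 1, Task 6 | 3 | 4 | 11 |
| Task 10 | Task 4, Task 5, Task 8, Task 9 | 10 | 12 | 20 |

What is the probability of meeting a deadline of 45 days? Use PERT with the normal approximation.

0.951

te_Task 1 = (6 + 4·12 + 18)/6 = 72/6 = 12; σ²_Task 1 = ((18−6)/6)² = 4.000
te_Task 2 = (7 + 4·10 + 19)/6 = 66/6 = 11; σ²_Task 2 = ((19−7)/6)² = 4.000
te_Task 3 = (6 + 4·9 + 12)/6 = 54/6 = 9; σ²_Task 3 = ((12−6)/6)² = 1.000
te_Task 4 = (2 + 4·4 + 6)/6 = 24/6 = 4; σ²_Task 4 = ((6−2)/6)² = 0.444
te_Task 5 = (1 + 4·5 + 9)/6 = 30/6 = 5; σ²_Task 5 = ((9−1)/6)² = 1.778
te_Task 6 = (4 + 4·6 + 20)/6 = 48/6 = 8; σ²_Task 6 = ((20−4)/6)² = 7.111
te_Task 7 = (1 + 4·5 + 21)/6 = 42/6 = 7; σ²_Task 7 = ((21−1)/6)² = 11.111
te_Task 8 = (5 + 4·6 + 7)/6 = 36/6 = 6; σ²_Task 8 = ((7−5)/6)² = 0.111
te_Task 9 = (3 + 4·4 + 11)/6 = 30/6 = 5; σ²_Task 9 = ((11−3)/6)² = 1.778
te_Task 10 = (10 + 4·12 + 20)/6 = 78/6 = 13; σ²_Task 10 = ((20−10)/6)² = 2.778

Forward pass:
ES_Task 1 = 0; EF_Task 1 = 12
ES_Task 2 = 0; EF_Task 2 = 11
ES_Task 3 = 0; EF_Task 3 = 9
ES_Task 4 = 9; EF_Task 4 = 9+4 = 13
ES_Task 5 = max(EF_Task 2=11, EF_Task 3=9) = 11; EF_Task 5 = 11+5 = 16
ES_Task 6 = 11; EF_Task 6 = 11+8 = 19
ES_Task 7 = max(EF_Task 1=12, EF_Task 3=9) = 12; EF_Task 7 = 12+7 = 19
ES_Task 8 = 19; EF_Task 8 = 19+6 = 25
ES_Task 9 = max(EF_Task 1=12, EF_Task 6=19) = 19; EF_Task 9 = 19+5 = 24
ES_Task 10 = max(EF_Task 4=13, EF_Task 5=16, EF_Task 8=25, EF_Task 9=24) = 25; EF_Task 10 = 25+13 = 38
Expected project duration μ = 38 days. Critical path: Task 1 → Task 7 → Task 8 → Task 10.

Variance along critical path = 4.000 + 11.111 + 0.111 + 2.778 = 18.000; σ = √18.000 = 4.243 days.
Z = (45 − 38) / 4.243 = 1.650
P(T ≤ 45) = Φ(1.650) ≈ 0.951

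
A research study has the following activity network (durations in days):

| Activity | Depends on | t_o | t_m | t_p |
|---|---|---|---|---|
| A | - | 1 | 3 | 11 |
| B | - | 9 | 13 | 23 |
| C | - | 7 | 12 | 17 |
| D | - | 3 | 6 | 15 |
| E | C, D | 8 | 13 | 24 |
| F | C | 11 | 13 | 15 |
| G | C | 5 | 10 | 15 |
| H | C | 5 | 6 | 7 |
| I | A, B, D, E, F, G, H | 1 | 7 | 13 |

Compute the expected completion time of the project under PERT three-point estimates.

te_A = (1 + 4·3 + 11)/6 = 24/6 = 4
te_B = (9 + 4·13 + 23)/6 = 84/6 = 14
te_C = (7 + 4·12 + 17)/6 = 72/6 = 12
te_D = (3 + 4·6 + 15)/6 = 42/6 = 7
te_E = (8 + 4·13 + 24)/6 = 84/6 = 14
te_F = (11 + 4·13 + 15)/6 = 78/6 = 13
te_G = (5 + 4·10 + 15)/6 = 60/6 = 10
te_H = (5 + 4·6 + 7)/6 = 36/6 = 6
te_I = (1 + 4·7 + 13)/6 = 42/6 = 7

Forward pass:
ES_A = 0; EF_A = 4
ES_B = 0; EF_B = 14
ES_C = 0; EF_C = 12
ES_D = 0; EF_D = 7
ES_E = max(EF_C=12, EF_D=7) = 12; EF_E = 12+14 = 26
ES_F = 12; EF_F = 12+13 = 25
ES_G = 12; EF_G = 12+10 = 22
ES_H = 12; EF_H = 12+6 = 18
ES_I = max(EF_A=4, EF_B=14, EF_D=7, EF_E=26, EF_F=25, EF_G=22, EF_H=18) = 26; EF_I = 26+7 = 33
Expected project duration μ = 33 days. Critical path: C → E → I.

33 days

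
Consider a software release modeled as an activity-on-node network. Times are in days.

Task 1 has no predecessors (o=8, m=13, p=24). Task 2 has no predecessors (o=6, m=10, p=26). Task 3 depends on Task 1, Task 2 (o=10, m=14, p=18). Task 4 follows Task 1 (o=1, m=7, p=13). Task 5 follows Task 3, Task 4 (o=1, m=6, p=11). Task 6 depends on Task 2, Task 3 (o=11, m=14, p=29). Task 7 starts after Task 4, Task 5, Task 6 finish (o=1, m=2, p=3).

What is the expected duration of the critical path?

te_Task 1 = (8 + 4·13 + 24)/6 = 84/6 = 14
te_Task 2 = (6 + 4·10 + 26)/6 = 72/6 = 12
te_Task 3 = (10 + 4·14 + 18)/6 = 84/6 = 14
te_Task 4 = (1 + 4·7 + 13)/6 = 42/6 = 7
te_Task 5 = (1 + 4·6 + 11)/6 = 36/6 = 6
te_Task 6 = (11 + 4·14 + 29)/6 = 96/6 = 16
te_Task 7 = (1 + 4·2 + 3)/6 = 12/6 = 2

Forward pass:
ES_Task 1 = 0; EF_Task 1 = 14
ES_Task 2 = 0; EF_Task 2 = 12
ES_Task 3 = max(EF_Task 1=14, EF_Task 2=12) = 14; EF_Task 3 = 14+14 = 28
ES_Task 4 = 14; EF_Task 4 = 14+7 = 21
ES_Task 5 = max(EF_Task 3=28, EF_Task 4=21) = 28; EF_Task 5 = 28+6 = 34
ES_Task 6 = max(EF_Task 2=12, EF_Task 3=28) = 28; EF_Task 6 = 28+16 = 44
ES_Task 7 = max(EF_Task 4=21, EF_Task 5=34, EF_Task 6=44) = 44; EF_Task 7 = 44+2 = 46
Expected project duration μ = 46 days. Critical path: Task 1 → Task 3 → Task 6 → Task 7.

46 days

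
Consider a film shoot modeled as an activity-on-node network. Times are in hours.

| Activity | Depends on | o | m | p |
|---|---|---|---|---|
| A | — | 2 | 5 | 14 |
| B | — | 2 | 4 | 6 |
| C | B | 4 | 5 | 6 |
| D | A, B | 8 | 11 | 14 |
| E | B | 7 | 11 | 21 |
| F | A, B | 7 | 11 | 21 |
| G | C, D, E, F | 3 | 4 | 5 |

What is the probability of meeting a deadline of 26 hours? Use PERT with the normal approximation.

te_A = (2 + 4·5 + 14)/6 = 36/6 = 6; σ²_A = ((14−2)/6)² = 4.000
te_B = (2 + 4·4 + 6)/6 = 24/6 = 4; σ²_B = ((6−2)/6)² = 0.444
te_C = (4 + 4·5 + 6)/6 = 30/6 = 5; σ²_C = ((6−4)/6)² = 0.111
te_D = (8 + 4·11 + 14)/6 = 66/6 = 11; σ²_D = ((14−8)/6)² = 1.000
te_E = (7 + 4·11 + 21)/6 = 72/6 = 12; σ²_E = ((21−7)/6)² = 5.444
te_F = (7 + 4·11 + 21)/6 = 72/6 = 12; σ²_F = ((21−7)/6)² = 5.444
te_G = (3 + 4·4 + 5)/6 = 24/6 = 4; σ²_G = ((5−3)/6)² = 0.111

Forward pass:
ES_A = 0; EF_A = 6
ES_B = 0; EF_B = 4
ES_C = 4; EF_C = 4+5 = 9
ES_D = max(EF_A=6, EF_B=4) = 6; EF_D = 6+11 = 17
ES_E = 4; EF_E = 4+12 = 16
ES_F = max(EF_A=6, EF_B=4) = 6; EF_F = 6+12 = 18
ES_G = max(EF_C=9, EF_D=17, EF_E=16, EF_F=18) = 18; EF_G = 18+4 = 22
Expected project duration μ = 22 hours. Critical path: A → F → G.

Variance along critical path = 4.000 + 5.444 + 0.111 = 9.556; σ = √9.556 = 3.091 hours.
Z = (26 − 22) / 3.091 = 1.294
P(T ≤ 26) = Φ(1.294) ≈ 0.902

0.902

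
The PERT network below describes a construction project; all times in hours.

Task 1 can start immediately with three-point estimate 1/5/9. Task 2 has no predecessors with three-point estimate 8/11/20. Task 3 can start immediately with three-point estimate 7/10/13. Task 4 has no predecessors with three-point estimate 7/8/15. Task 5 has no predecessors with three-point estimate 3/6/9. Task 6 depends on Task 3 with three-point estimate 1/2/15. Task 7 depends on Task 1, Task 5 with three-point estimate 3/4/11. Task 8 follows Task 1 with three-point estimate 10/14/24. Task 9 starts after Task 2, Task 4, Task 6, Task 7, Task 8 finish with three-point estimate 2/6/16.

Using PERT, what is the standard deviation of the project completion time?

te_Task 1 = (1 + 4·5 + 9)/6 = 30/6 = 5; σ²_Task 1 = ((9−1)/6)² = 1.778
te_Task 2 = (8 + 4·11 + 20)/6 = 72/6 = 12; σ²_Task 2 = ((20−8)/6)² = 4.000
te_Task 3 = (7 + 4·10 + 13)/6 = 60/6 = 10; σ²_Task 3 = ((13−7)/6)² = 1.000
te_Task 4 = (7 + 4·8 + 15)/6 = 54/6 = 9; σ²_Task 4 = ((15−7)/6)² = 1.778
te_Task 5 = (3 + 4·6 + 9)/6 = 36/6 = 6; σ²_Task 5 = ((9−3)/6)² = 1.000
te_Task 6 = (1 + 4·2 + 15)/6 = 24/6 = 4; σ²_Task 6 = ((15−1)/6)² = 5.444
te_Task 7 = (3 + 4·4 + 11)/6 = 30/6 = 5; σ²_Task 7 = ((11−3)/6)² = 1.778
te_Task 8 = (10 + 4·14 + 24)/6 = 90/6 = 15; σ²_Task 8 = ((24−10)/6)² = 5.444
te_Task 9 = (2 + 4·6 + 16)/6 = 42/6 = 7; σ²_Task 9 = ((16−2)/6)² = 5.444

Forward pass:
ES_Task 1 = 0; EF_Task 1 = 5
ES_Task 2 = 0; EF_Task 2 = 12
ES_Task 3 = 0; EF_Task 3 = 10
ES_Task 4 = 0; EF_Task 4 = 9
ES_Task 5 = 0; EF_Task 5 = 6
ES_Task 6 = 10; EF_Task 6 = 10+4 = 14
ES_Task 7 = max(EF_Task 1=5, EF_Task 5=6) = 6; EF_Task 7 = 6+5 = 11
ES_Task 8 = 5; EF_Task 8 = 5+15 = 20
ES_Task 9 = max(EF_Task 2=12, EF_Task 4=9, EF_Task 6=14, EF_Task 7=11, EF_Task 8=20) = 20; EF_Task 9 = 20+7 = 27
Expected project duration μ = 27 hours. Critical path: Task 1 → Task 8 → Task 9.

Variance along critical path = 1.778 + 5.444 + 5.444 = 12.667
σ = √12.667 = 3.559 hours

3.56 hours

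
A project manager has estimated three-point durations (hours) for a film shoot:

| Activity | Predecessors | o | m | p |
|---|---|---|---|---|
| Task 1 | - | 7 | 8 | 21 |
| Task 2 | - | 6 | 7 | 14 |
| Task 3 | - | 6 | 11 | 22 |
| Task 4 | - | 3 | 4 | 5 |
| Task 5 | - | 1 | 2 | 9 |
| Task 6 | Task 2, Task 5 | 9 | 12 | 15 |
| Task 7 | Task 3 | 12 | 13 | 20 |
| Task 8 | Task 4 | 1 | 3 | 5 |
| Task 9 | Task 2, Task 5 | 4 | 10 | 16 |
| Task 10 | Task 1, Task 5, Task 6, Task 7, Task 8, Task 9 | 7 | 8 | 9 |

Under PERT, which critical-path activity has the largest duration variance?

te_Task 1 = (7 + 4·8 + 21)/6 = 60/6 = 10; σ²_Task 1 = ((21−7)/6)² = 5.444
te_Task 2 = (6 + 4·7 + 14)/6 = 48/6 = 8; σ²_Task 2 = ((14−6)/6)² = 1.778
te_Task 3 = (6 + 4·11 + 22)/6 = 72/6 = 12; σ²_Task 3 = ((22−6)/6)² = 7.111
te_Task 4 = (3 + 4·4 + 5)/6 = 24/6 = 4; σ²_Task 4 = ((5−3)/6)² = 0.111
te_Task 5 = (1 + 4·2 + 9)/6 = 18/6 = 3; σ²_Task 5 = ((9−1)/6)² = 1.778
te_Task 6 = (9 + 4·12 + 15)/6 = 72/6 = 12; σ²_Task 6 = ((15−9)/6)² = 1.000
te_Task 7 = (12 + 4·13 + 20)/6 = 84/6 = 14; σ²_Task 7 = ((20−12)/6)² = 1.778
te_Task 8 = (1 + 4·3 + 5)/6 = 18/6 = 3; σ²_Task 8 = ((5−1)/6)² = 0.444
te_Task 9 = (4 + 4·10 + 16)/6 = 60/6 = 10; σ²_Task 9 = ((16−4)/6)² = 4.000
te_Task 10 = (7 + 4·8 + 9)/6 = 48/6 = 8; σ²_Task 10 = ((9−7)/6)² = 0.111

Forward pass:
ES_Task 1 = 0; EF_Task 1 = 10
ES_Task 2 = 0; EF_Task 2 = 8
ES_Task 3 = 0; EF_Task 3 = 12
ES_Task 4 = 0; EF_Task 4 = 4
ES_Task 5 = 0; EF_Task 5 = 3
ES_Task 6 = max(EF_Task 2=8, EF_Task 5=3) = 8; EF_Task 6 = 8+12 = 20
ES_Task 7 = 12; EF_Task 7 = 12+14 = 26
ES_Task 8 = 4; EF_Task 8 = 4+3 = 7
ES_Task 9 = max(EF_Task 2=8, EF_Task 5=3) = 8; EF_Task 9 = 8+10 = 18
ES_Task 10 = max(EF_Task 1=10, EF_Task 5=3, EF_Task 6=20, EF_Task 7=26, EF_Task 8=7, EF_Task 9=18) = 26; EF_Task 10 = 26+8 = 34
Expected project duration μ = 34 hours. Critical path: Task 3 → Task 7 → Task 10.

Variances on critical path: σ²_Task 3=7.111, σ²_Task 7=1.778, σ²_Task 10=0.111.
Largest is σ²_Task 3 = 7.111.

Task 3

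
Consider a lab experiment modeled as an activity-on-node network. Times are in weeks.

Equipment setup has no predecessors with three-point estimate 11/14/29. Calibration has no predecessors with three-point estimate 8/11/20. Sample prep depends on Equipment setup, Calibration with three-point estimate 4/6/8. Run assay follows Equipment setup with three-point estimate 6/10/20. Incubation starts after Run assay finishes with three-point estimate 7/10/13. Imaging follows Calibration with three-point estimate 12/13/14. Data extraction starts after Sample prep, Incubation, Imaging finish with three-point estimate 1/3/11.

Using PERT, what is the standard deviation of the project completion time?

4.27 weeks

te_Equipment setup = (11 + 4·14 + 29)/6 = 96/6 = 16; σ²_Equipment setup = ((29−11)/6)² = 9.000
te_Calibration = (8 + 4·11 + 20)/6 = 72/6 = 12; σ²_Calibration = ((20−8)/6)² = 4.000
te_Sample prep = (4 + 4·6 + 8)/6 = 36/6 = 6; σ²_Sample prep = ((8−4)/6)² = 0.444
te_Run assay = (6 + 4·10 + 20)/6 = 66/6 = 11; σ²_Run assay = ((20−6)/6)² = 5.444
te_Incubation = (7 + 4·10 + 13)/6 = 60/6 = 10; σ²_Incubation = ((13−7)/6)² = 1.000
te_Imaging = (12 + 4·13 + 14)/6 = 78/6 = 13; σ²_Imaging = ((14−12)/6)² = 0.111
te_Data extraction = (1 + 4·3 + 11)/6 = 24/6 = 4; σ²_Data extraction = ((11−1)/6)² = 2.778

Forward pass:
ES_Equipment setup = 0; EF_Equipment setup = 16
ES_Calibration = 0; EF_Calibration = 12
ES_Sample prep = max(EF_Equipment setup=16, EF_Calibration=12) = 16; EF_Sample prep = 16+6 = 22
ES_Run assay = 16; EF_Run assay = 16+11 = 27
ES_Incubation = 27; EF_Incubation = 27+10 = 37
ES_Imaging = 12; EF_Imaging = 12+13 = 25
ES_Data extraction = max(EF_Sample prep=22, EF_Incubation=37, EF_Imaging=25) = 37; EF_Data extraction = 37+4 = 41
Expected project duration μ = 41 weeks. Critical path: Equipment setup → Run assay → Incubation → Data extraction.

Variance along critical path = 9.000 + 5.444 + 1.000 + 2.778 = 18.222
σ = √18.222 = 4.269 weeks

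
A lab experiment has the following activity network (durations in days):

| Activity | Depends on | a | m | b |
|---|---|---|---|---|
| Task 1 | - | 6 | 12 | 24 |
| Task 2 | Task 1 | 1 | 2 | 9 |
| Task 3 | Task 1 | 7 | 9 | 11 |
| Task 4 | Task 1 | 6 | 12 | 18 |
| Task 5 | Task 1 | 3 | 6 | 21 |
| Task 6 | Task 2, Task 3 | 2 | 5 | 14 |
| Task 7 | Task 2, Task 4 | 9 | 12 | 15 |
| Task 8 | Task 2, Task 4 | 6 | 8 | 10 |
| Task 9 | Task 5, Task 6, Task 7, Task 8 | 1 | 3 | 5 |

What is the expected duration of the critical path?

40 days

te_Task 1 = (6 + 4·12 + 24)/6 = 78/6 = 13
te_Task 2 = (1 + 4·2 + 9)/6 = 18/6 = 3
te_Task 3 = (7 + 4·9 + 11)/6 = 54/6 = 9
te_Task 4 = (6 + 4·12 + 18)/6 = 72/6 = 12
te_Task 5 = (3 + 4·6 + 21)/6 = 48/6 = 8
te_Task 6 = (2 + 4·5 + 14)/6 = 36/6 = 6
te_Task 7 = (9 + 4·12 + 15)/6 = 72/6 = 12
te_Task 8 = (6 + 4·8 + 10)/6 = 48/6 = 8
te_Task 9 = (1 + 4·3 + 5)/6 = 18/6 = 3

Forward pass:
ES_Task 1 = 0; EF_Task 1 = 13
ES_Task 2 = 13; EF_Task 2 = 13+3 = 16
ES_Task 3 = 13; EF_Task 3 = 13+9 = 22
ES_Task 4 = 13; EF_Task 4 = 13+12 = 25
ES_Task 5 = 13; EF_Task 5 = 13+8 = 21
ES_Task 6 = max(EF_Task 2=16, EF_Task 3=22) = 22; EF_Task 6 = 22+6 = 28
ES_Task 7 = max(EF_Task 2=16, EF_Task 4=25) = 25; EF_Task 7 = 25+12 = 37
ES_Task 8 = max(EF_Task 2=16, EF_Task 4=25) = 25; EF_Task 8 = 25+8 = 33
ES_Task 9 = max(EF_Task 5=21, EF_Task 6=28, EF_Task 7=37, EF_Task 8=33) = 37; EF_Task 9 = 37+3 = 40
Expected project duration μ = 40 days. Critical path: Task 1 → Task 4 → Task 7 → Task 9.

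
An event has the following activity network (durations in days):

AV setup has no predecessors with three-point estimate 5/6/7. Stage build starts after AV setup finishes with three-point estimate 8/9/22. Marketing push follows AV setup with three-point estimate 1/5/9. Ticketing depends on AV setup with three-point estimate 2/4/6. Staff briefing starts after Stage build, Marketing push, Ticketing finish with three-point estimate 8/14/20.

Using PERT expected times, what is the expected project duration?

te_AV setup = (5 + 4·6 + 7)/6 = 36/6 = 6
te_Stage build = (8 + 4·9 + 22)/6 = 66/6 = 11
te_Marketing push = (1 + 4·5 + 9)/6 = 30/6 = 5
te_Ticketing = (2 + 4·4 + 6)/6 = 24/6 = 4
te_Staff briefing = (8 + 4·14 + 20)/6 = 84/6 = 14

Forward pass:
ES_AV setup = 0; EF_AV setup = 6
ES_Stage build = 6; EF_Stage build = 6+11 = 17
ES_Marketing push = 6; EF_Marketing push = 6+5 = 11
ES_Ticketing = 6; EF_Ticketing = 6+4 = 10
ES_Staff briefing = max(EF_Stage build=17, EF_Marketing push=11, EF_Ticketing=10) = 17; EF_Staff briefing = 17+14 = 31
Expected project duration μ = 31 days. Critical path: AV setup → Stage build → Staff briefing.

31 days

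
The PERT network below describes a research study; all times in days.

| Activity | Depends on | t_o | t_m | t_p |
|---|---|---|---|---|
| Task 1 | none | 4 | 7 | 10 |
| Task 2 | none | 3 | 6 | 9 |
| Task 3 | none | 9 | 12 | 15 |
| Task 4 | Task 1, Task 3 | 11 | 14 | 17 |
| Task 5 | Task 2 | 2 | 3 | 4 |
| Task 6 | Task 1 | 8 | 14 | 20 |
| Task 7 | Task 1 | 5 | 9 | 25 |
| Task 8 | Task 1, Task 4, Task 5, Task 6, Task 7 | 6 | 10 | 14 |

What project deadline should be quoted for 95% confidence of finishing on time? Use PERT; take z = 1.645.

39.2 days

te_Task 1 = (4 + 4·7 + 10)/6 = 42/6 = 7; σ²_Task 1 = ((10−4)/6)² = 1.000
te_Task 2 = (3 + 4·6 + 9)/6 = 36/6 = 6; σ²_Task 2 = ((9−3)/6)² = 1.000
te_Task 3 = (9 + 4·12 + 15)/6 = 72/6 = 12; σ²_Task 3 = ((15−9)/6)² = 1.000
te_Task 4 = (11 + 4·14 + 17)/6 = 84/6 = 14; σ²_Task 4 = ((17−11)/6)² = 1.000
te_Task 5 = (2 + 4·3 + 4)/6 = 18/6 = 3; σ²_Task 5 = ((4−2)/6)² = 0.111
te_Task 6 = (8 + 4·14 + 20)/6 = 84/6 = 14; σ²_Task 6 = ((20−8)/6)² = 4.000
te_Task 7 = (5 + 4·9 + 25)/6 = 66/6 = 11; σ²_Task 7 = ((25−5)/6)² = 11.111
te_Task 8 = (6 + 4·10 + 14)/6 = 60/6 = 10; σ²_Task 8 = ((14−6)/6)² = 1.778

Forward pass:
ES_Task 1 = 0; EF_Task 1 = 7
ES_Task 2 = 0; EF_Task 2 = 6
ES_Task 3 = 0; EF_Task 3 = 12
ES_Task 4 = max(EF_Task 1=7, EF_Task 3=12) = 12; EF_Task 4 = 12+14 = 26
ES_Task 5 = 6; EF_Task 5 = 6+3 = 9
ES_Task 6 = 7; EF_Task 6 = 7+14 = 21
ES_Task 7 = 7; EF_Task 7 = 7+11 = 18
ES_Task 8 = max(EF_Task 1=7, EF_Task 4=26, EF_Task 5=9, EF_Task 6=21, EF_Task 7=18) = 26; EF_Task 8 = 26+10 = 36
Expected project duration μ = 36 days. Critical path: Task 3 → Task 4 → Task 8.

Variance along critical path = 1.000 + 1.000 + 1.778 = 3.778; σ = 1.944 days.
D = μ + z·σ = 36 + 1.645·1.944 = 39.2 days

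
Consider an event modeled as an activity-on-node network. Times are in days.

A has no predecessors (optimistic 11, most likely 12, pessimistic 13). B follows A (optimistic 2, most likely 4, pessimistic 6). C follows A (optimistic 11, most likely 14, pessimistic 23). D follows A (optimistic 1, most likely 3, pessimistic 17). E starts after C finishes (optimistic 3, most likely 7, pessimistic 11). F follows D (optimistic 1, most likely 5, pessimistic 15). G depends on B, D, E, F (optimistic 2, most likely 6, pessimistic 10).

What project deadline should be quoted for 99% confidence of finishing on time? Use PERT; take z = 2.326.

te_A = (11 + 4·12 + 13)/6 = 72/6 = 12; σ²_A = ((13−11)/6)² = 0.111
te_B = (2 + 4·4 + 6)/6 = 24/6 = 4; σ²_B = ((6−2)/6)² = 0.444
te_C = (11 + 4·14 + 23)/6 = 90/6 = 15; σ²_C = ((23−11)/6)² = 4.000
te_D = (1 + 4·3 + 17)/6 = 30/6 = 5; σ²_D = ((17−1)/6)² = 7.111
te_E = (3 + 4·7 + 11)/6 = 42/6 = 7; σ²_E = ((11−3)/6)² = 1.778
te_F = (1 + 4·5 + 15)/6 = 36/6 = 6; σ²_F = ((15−1)/6)² = 5.444
te_G = (2 + 4·6 + 10)/6 = 36/6 = 6; σ²_G = ((10−2)/6)² = 1.778

Forward pass:
ES_A = 0; EF_A = 12
ES_B = 12; EF_B = 12+4 = 16
ES_C = 12; EF_C = 12+15 = 27
ES_D = 12; EF_D = 12+5 = 17
ES_E = 27; EF_E = 27+7 = 34
ES_F = 17; EF_F = 17+6 = 23
ES_G = max(EF_B=16, EF_D=17, EF_E=34, EF_F=23) = 34; EF_G = 34+6 = 40
Expected project duration μ = 40 days. Critical path: A → C → E → G.

Variance along critical path = 0.111 + 4.000 + 1.778 + 1.778 = 7.667; σ = 2.769 days.
D = μ + z·σ = 40 + 2.326·2.769 = 46.4 days

46.4 days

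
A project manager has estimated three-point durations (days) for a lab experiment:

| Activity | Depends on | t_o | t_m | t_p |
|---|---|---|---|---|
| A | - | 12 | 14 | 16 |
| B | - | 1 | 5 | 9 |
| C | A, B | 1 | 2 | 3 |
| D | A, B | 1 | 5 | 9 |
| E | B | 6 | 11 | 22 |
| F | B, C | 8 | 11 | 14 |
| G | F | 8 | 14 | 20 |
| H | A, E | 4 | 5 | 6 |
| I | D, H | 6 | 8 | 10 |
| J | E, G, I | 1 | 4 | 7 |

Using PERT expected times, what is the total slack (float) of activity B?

9 days

te_A = (12 + 4·14 + 16)/6 = 84/6 = 14
te_B = (1 + 4·5 + 9)/6 = 30/6 = 5
te_C = (1 + 4·2 + 3)/6 = 12/6 = 2
te_D = (1 + 4·5 + 9)/6 = 30/6 = 5
te_E = (6 + 4·11 + 22)/6 = 72/6 = 12
te_F = (8 + 4·11 + 14)/6 = 66/6 = 11
te_G = (8 + 4·14 + 20)/6 = 84/6 = 14
te_H = (4 + 4·5 + 6)/6 = 30/6 = 5
te_I = (6 + 4·8 + 10)/6 = 48/6 = 8
te_J = (1 + 4·4 + 7)/6 = 24/6 = 4

Forward pass:
ES_A = 0; EF_A = 14
ES_B = 0; EF_B = 5
ES_C = max(EF_A=14, EF_B=5) = 14; EF_C = 14+2 = 16
ES_D = max(EF_A=14, EF_B=5) = 14; EF_D = 14+5 = 19
ES_E = 5; EF_E = 5+12 = 17
ES_F = max(EF_B=5, EF_C=16) = 16; EF_F = 16+11 = 27
ES_G = 27; EF_G = 27+14 = 41
ES_H = max(EF_A=14, EF_E=17) = 17; EF_H = 17+5 = 22
ES_I = max(EF_D=19, EF_H=22) = 22; EF_I = 22+8 = 30
ES_J = max(EF_E=17, EF_G=41, EF_I=30) = 41; EF_J = 41+4 = 45
Expected project duration μ = 45 days. Critical path: A → C → F → G → J.

Backward pass:
LF_J = 45; LS_J = 45−4 = 41
LF_I = LS_J = 41; LS_I = 41−8 = 33
LF_H = LS_I = 33; LS_H = 33−5 = 28
LF_G = LS_J = 41; LS_G = 41−14 = 27
LF_F = LS_G = 27; LS_F = 27−11 = 16
LF_E = min(LS_H=28, LS_J=41) = 28; LS_E = 28−12 = 16
LF_D = LS_I = 33; LS_D = 33−5 = 28
LF_C = LS_F = 16; LS_C = 16−2 = 14
LF_B = min(LS_C=14, LS_D=28, LS_E=16, LS_F=16) = 14; LS_B = 14−5 = 9
LF_A = min(LS_C=14, LS_D=28, LS_H=28) = 14; LS_A = 14−14 = 0
Slack_B = LS_B − ES_B = 9 − 0 = 9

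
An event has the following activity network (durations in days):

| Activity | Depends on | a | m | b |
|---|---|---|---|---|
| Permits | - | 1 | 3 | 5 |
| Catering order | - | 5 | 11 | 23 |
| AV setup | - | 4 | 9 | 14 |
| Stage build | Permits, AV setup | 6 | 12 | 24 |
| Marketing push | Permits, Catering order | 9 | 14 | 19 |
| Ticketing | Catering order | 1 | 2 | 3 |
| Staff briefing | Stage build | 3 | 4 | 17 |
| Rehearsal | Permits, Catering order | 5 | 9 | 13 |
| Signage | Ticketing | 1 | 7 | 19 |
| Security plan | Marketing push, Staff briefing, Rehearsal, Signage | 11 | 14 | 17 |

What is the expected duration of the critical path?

42 days

te_Permits = (1 + 4·3 + 5)/6 = 18/6 = 3
te_Catering order = (5 + 4·11 + 23)/6 = 72/6 = 12
te_AV setup = (4 + 4·9 + 14)/6 = 54/6 = 9
te_Stage build = (6 + 4·12 + 24)/6 = 78/6 = 13
te_Marketing push = (9 + 4·14 + 19)/6 = 84/6 = 14
te_Ticketing = (1 + 4·2 + 3)/6 = 12/6 = 2
te_Staff briefing = (3 + 4·4 + 17)/6 = 36/6 = 6
te_Rehearsal = (5 + 4·9 + 13)/6 = 54/6 = 9
te_Signage = (1 + 4·7 + 19)/6 = 48/6 = 8
te_Security plan = (11 + 4·14 + 17)/6 = 84/6 = 14

Forward pass:
ES_Permits = 0; EF_Permits = 3
ES_Catering order = 0; EF_Catering order = 12
ES_AV setup = 0; EF_AV setup = 9
ES_Stage build = max(EF_Permits=3, EF_AV setup=9) = 9; EF_Stage build = 9+13 = 22
ES_Marketing push = max(EF_Permits=3, EF_Catering order=12) = 12; EF_Marketing push = 12+14 = 26
ES_Ticketing = 12; EF_Ticketing = 12+2 = 14
ES_Staff briefing = 22; EF_Staff briefing = 22+6 = 28
ES_Rehearsal = max(EF_Permits=3, EF_Catering order=12) = 12; EF_Rehearsal = 12+9 = 21
ES_Signage = 14; EF_Signage = 14+8 = 22
ES_Security plan = max(EF_Marketing push=26, EF_Staff briefing=28, EF_Rehearsal=21, EF_Signage=22) = 28; EF_Security plan = 28+14 = 42
Expected project duration μ = 42 days. Critical path: AV setup → Stage build → Staff briefing → Security plan.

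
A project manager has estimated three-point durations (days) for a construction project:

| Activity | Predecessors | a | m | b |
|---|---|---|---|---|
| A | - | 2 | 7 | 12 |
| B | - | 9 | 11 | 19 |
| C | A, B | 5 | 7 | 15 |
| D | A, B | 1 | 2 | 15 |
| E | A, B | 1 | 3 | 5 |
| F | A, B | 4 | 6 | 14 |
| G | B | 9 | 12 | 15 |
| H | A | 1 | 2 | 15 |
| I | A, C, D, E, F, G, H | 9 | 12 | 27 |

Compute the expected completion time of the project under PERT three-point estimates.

38 days

te_A = (2 + 4·7 + 12)/6 = 42/6 = 7
te_B = (9 + 4·11 + 19)/6 = 72/6 = 12
te_C = (5 + 4·7 + 15)/6 = 48/6 = 8
te_D = (1 + 4·2 + 15)/6 = 24/6 = 4
te_E = (1 + 4·3 + 5)/6 = 18/6 = 3
te_F = (4 + 4·6 + 14)/6 = 42/6 = 7
te_G = (9 + 4·12 + 15)/6 = 72/6 = 12
te_H = (1 + 4·2 + 15)/6 = 24/6 = 4
te_I = (9 + 4·12 + 27)/6 = 84/6 = 14

Forward pass:
ES_A = 0; EF_A = 7
ES_B = 0; EF_B = 12
ES_C = max(EF_A=7, EF_B=12) = 12; EF_C = 12+8 = 20
ES_D = max(EF_A=7, EF_B=12) = 12; EF_D = 12+4 = 16
ES_E = max(EF_A=7, EF_B=12) = 12; EF_E = 12+3 = 15
ES_F = max(EF_A=7, EF_B=12) = 12; EF_F = 12+7 = 19
ES_G = 12; EF_G = 12+12 = 24
ES_H = 7; EF_H = 7+4 = 11
ES_I = max(EF_A=7, EF_C=20, EF_D=16, EF_E=15, EF_F=19, EF_G=24, EF_H=11) = 24; EF_I = 24+14 = 38
Expected project duration μ = 38 days. Critical path: B → G → I.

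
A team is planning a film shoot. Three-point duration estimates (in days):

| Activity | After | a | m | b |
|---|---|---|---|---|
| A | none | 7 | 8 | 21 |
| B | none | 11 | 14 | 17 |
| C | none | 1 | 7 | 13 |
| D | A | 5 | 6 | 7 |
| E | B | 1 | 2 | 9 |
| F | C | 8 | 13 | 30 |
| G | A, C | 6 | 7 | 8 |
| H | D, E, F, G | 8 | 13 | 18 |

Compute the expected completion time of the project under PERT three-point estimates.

te_A = (7 + 4·8 + 21)/6 = 60/6 = 10
te_B = (11 + 4·14 + 17)/6 = 84/6 = 14
te_C = (1 + 4·7 + 13)/6 = 42/6 = 7
te_D = (5 + 4·6 + 7)/6 = 36/6 = 6
te_E = (1 + 4·2 + 9)/6 = 18/6 = 3
te_F = (8 + 4·13 + 30)/6 = 90/6 = 15
te_G = (6 + 4·7 + 8)/6 = 42/6 = 7
te_H = (8 + 4·13 + 18)/6 = 78/6 = 13

Forward pass:
ES_A = 0; EF_A = 10
ES_B = 0; EF_B = 14
ES_C = 0; EF_C = 7
ES_D = 10; EF_D = 10+6 = 16
ES_E = 14; EF_E = 14+3 = 17
ES_F = 7; EF_F = 7+15 = 22
ES_G = max(EF_A=10, EF_C=7) = 10; EF_G = 10+7 = 17
ES_H = max(EF_D=16, EF_E=17, EF_F=22, EF_G=17) = 22; EF_H = 22+13 = 35
Expected project duration μ = 35 days. Critical path: C → F → H.

35 days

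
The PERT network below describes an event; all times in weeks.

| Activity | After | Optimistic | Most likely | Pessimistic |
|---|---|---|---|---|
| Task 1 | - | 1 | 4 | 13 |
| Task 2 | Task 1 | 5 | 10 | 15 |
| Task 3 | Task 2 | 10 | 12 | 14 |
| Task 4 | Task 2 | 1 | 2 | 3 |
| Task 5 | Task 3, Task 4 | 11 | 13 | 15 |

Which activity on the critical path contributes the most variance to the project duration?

Task 1

te_Task 1 = (1 + 4·4 + 13)/6 = 30/6 = 5; σ²_Task 1 = ((13−1)/6)² = 4.000
te_Task 2 = (5 + 4·10 + 15)/6 = 60/6 = 10; σ²_Task 2 = ((15−5)/6)² = 2.778
te_Task 3 = (10 + 4·12 + 14)/6 = 72/6 = 12; σ²_Task 3 = ((14−10)/6)² = 0.444
te_Task 4 = (1 + 4·2 + 3)/6 = 12/6 = 2; σ²_Task 4 = ((3−1)/6)² = 0.111
te_Task 5 = (11 + 4·13 + 15)/6 = 78/6 = 13; σ²_Task 5 = ((15−11)/6)² = 0.444

Forward pass:
ES_Task 1 = 0; EF_Task 1 = 5
ES_Task 2 = 5; EF_Task 2 = 5+10 = 15
ES_Task 3 = 15; EF_Task 3 = 15+12 = 27
ES_Task 4 = 15; EF_Task 4 = 15+2 = 17
ES_Task 5 = max(EF_Task 3=27, EF_Task 4=17) = 27; EF_Task 5 = 27+13 = 40
Expected project duration μ = 40 weeks. Critical path: Task 1 → Task 2 → Task 3 → Task 5.

Variances on critical path: σ²_Task 1=4.000, σ²_Task 2=2.778, σ²_Task 3=0.444, σ²_Task 5=0.444.
Largest is σ²_Task 1 = 4.000.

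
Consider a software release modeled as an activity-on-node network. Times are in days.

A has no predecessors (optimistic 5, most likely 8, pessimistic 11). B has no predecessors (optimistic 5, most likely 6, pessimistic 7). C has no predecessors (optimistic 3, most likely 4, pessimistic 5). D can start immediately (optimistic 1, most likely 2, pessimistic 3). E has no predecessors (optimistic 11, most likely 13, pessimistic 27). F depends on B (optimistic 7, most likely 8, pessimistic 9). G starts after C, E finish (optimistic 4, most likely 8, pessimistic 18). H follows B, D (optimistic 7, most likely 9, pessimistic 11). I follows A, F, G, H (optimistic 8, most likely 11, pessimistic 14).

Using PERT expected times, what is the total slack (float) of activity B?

9 days

te_A = (5 + 4·8 + 11)/6 = 48/6 = 8
te_B = (5 + 4·6 + 7)/6 = 36/6 = 6
te_C = (3 + 4·4 + 5)/6 = 24/6 = 4
te_D = (1 + 4·2 + 3)/6 = 12/6 = 2
te_E = (11 + 4·13 + 27)/6 = 90/6 = 15
te_F = (7 + 4·8 + 9)/6 = 48/6 = 8
te_G = (4 + 4·8 + 18)/6 = 54/6 = 9
te_H = (7 + 4·9 + 11)/6 = 54/6 = 9
te_I = (8 + 4·11 + 14)/6 = 66/6 = 11

Forward pass:
ES_A = 0; EF_A = 8
ES_B = 0; EF_B = 6
ES_C = 0; EF_C = 4
ES_D = 0; EF_D = 2
ES_E = 0; EF_E = 15
ES_F = 6; EF_F = 6+8 = 14
ES_G = max(EF_C=4, EF_E=15) = 15; EF_G = 15+9 = 24
ES_H = max(EF_B=6, EF_D=2) = 6; EF_H = 6+9 = 15
ES_I = max(EF_A=8, EF_F=14, EF_G=24, EF_H=15) = 24; EF_I = 24+11 = 35
Expected project duration μ = 35 days. Critical path: E → G → I.

Backward pass:
LF_I = 35; LS_I = 35−11 = 24
LF_H = LS_I = 24; LS_H = 24−9 = 15
LF_G = LS_I = 24; LS_G = 24−9 = 15
LF_F = LS_I = 24; LS_F = 24−8 = 16
LF_E = LS_G = 15; LS_E = 15−15 = 0
LF_D = LS_H = 15; LS_D = 15−2 = 13
LF_C = LS_G = 15; LS_C = 15−4 = 11
LF_B = min(LS_F=16, LS_H=15) = 15; LS_B = 15−6 = 9
LF_A = LS_I = 24; LS_A = 24−8 = 16
Slack_B = LS_B − ES_B = 9 − 0 = 9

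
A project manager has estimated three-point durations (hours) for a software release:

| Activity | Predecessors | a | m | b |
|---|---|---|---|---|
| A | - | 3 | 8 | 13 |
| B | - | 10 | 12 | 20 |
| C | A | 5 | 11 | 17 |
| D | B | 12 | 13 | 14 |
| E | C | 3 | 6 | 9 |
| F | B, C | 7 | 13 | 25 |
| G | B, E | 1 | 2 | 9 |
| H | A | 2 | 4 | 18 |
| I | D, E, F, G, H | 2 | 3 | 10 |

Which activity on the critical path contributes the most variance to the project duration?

F

te_A = (3 + 4·8 + 13)/6 = 48/6 = 8; σ²_A = ((13−3)/6)² = 2.778
te_B = (10 + 4·12 + 20)/6 = 78/6 = 13; σ²_B = ((20−10)/6)² = 2.778
te_C = (5 + 4·11 + 17)/6 = 66/6 = 11; σ²_C = ((17−5)/6)² = 4.000
te_D = (12 + 4·13 + 14)/6 = 78/6 = 13; σ²_D = ((14−12)/6)² = 0.111
te_E = (3 + 4·6 + 9)/6 = 36/6 = 6; σ²_E = ((9−3)/6)² = 1.000
te_F = (7 + 4·13 + 25)/6 = 84/6 = 14; σ²_F = ((25−7)/6)² = 9.000
te_G = (1 + 4·2 + 9)/6 = 18/6 = 3; σ²_G = ((9−1)/6)² = 1.778
te_H = (2 + 4·4 + 18)/6 = 36/6 = 6; σ²_H = ((18−2)/6)² = 7.111
te_I = (2 + 4·3 + 10)/6 = 24/6 = 4; σ²_I = ((10−2)/6)² = 1.778

Forward pass:
ES_A = 0; EF_A = 8
ES_B = 0; EF_B = 13
ES_C = 8; EF_C = 8+11 = 19
ES_D = 13; EF_D = 13+13 = 26
ES_E = 19; EF_E = 19+6 = 25
ES_F = max(EF_B=13, EF_C=19) = 19; EF_F = 19+14 = 33
ES_G = max(EF_B=13, EF_E=25) = 25; EF_G = 25+3 = 28
ES_H = 8; EF_H = 8+6 = 14
ES_I = max(EF_D=26, EF_E=25, EF_F=33, EF_G=28, EF_H=14) = 33; EF_I = 33+4 = 37
Expected project duration μ = 37 hours. Critical path: A → C → F → I.

Variances on critical path: σ²_A=2.778, σ²_C=4.000, σ²_F=9.000, σ²_I=1.778.
Largest is σ²_F = 9.000.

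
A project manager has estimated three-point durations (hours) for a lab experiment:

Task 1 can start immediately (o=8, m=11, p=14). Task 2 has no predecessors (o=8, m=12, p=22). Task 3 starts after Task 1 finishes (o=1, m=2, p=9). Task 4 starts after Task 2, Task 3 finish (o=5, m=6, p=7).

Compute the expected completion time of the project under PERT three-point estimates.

te_Task 1 = (8 + 4·11 + 14)/6 = 66/6 = 11
te_Task 2 = (8 + 4·12 + 22)/6 = 78/6 = 13
te_Task 3 = (1 + 4·2 + 9)/6 = 18/6 = 3
te_Task 4 = (5 + 4·6 + 7)/6 = 36/6 = 6

Forward pass:
ES_Task 1 = 0; EF_Task 1 = 11
ES_Task 2 = 0; EF_Task 2 = 13
ES_Task 3 = 11; EF_Task 3 = 11+3 = 14
ES_Task 4 = max(EF_Task 2=13, EF_Task 3=14) = 14; EF_Task 4 = 14+6 = 20
Expected project duration μ = 20 hours. Critical path: Task 1 → Task 3 → Task 4.

20 hours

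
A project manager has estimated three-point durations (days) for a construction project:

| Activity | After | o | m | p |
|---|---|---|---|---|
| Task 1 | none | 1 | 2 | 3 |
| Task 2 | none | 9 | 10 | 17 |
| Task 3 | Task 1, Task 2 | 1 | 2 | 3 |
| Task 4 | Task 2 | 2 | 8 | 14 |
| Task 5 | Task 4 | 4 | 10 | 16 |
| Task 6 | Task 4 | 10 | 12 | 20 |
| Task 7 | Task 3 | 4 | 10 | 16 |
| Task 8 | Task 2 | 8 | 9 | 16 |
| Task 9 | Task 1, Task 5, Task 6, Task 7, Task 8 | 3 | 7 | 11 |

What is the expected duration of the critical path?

39 days

te_Task 1 = (1 + 4·2 + 3)/6 = 12/6 = 2
te_Task 2 = (9 + 4·10 + 17)/6 = 66/6 = 11
te_Task 3 = (1 + 4·2 + 3)/6 = 12/6 = 2
te_Task 4 = (2 + 4·8 + 14)/6 = 48/6 = 8
te_Task 5 = (4 + 4·10 + 16)/6 = 60/6 = 10
te_Task 6 = (10 + 4·12 + 20)/6 = 78/6 = 13
te_Task 7 = (4 + 4·10 + 16)/6 = 60/6 = 10
te_Task 8 = (8 + 4·9 + 16)/6 = 60/6 = 10
te_Task 9 = (3 + 4·7 + 11)/6 = 42/6 = 7

Forward pass:
ES_Task 1 = 0; EF_Task 1 = 2
ES_Task 2 = 0; EF_Task 2 = 11
ES_Task 3 = max(EF_Task 1=2, EF_Task 2=11) = 11; EF_Task 3 = 11+2 = 13
ES_Task 4 = 11; EF_Task 4 = 11+8 = 19
ES_Task 5 = 19; EF_Task 5 = 19+10 = 29
ES_Task 6 = 19; EF_Task 6 = 19+13 = 32
ES_Task 7 = 13; EF_Task 7 = 13+10 = 23
ES_Task 8 = 11; EF_Task 8 = 11+10 = 21
ES_Task 9 = max(EF_Task 1=2, EF_Task 5=29, EF_Task 6=32, EF_Task 7=23, EF_Task 8=21) = 32; EF_Task 9 = 32+7 = 39
Expected project duration μ = 39 days. Critical path: Task 2 → Task 4 → Task 6 → Task 9.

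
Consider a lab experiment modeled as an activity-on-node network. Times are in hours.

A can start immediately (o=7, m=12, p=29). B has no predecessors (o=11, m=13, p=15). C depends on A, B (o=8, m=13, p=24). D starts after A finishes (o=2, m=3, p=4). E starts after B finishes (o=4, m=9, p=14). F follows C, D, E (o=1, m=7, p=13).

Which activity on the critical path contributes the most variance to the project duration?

te_A = (7 + 4·12 + 29)/6 = 84/6 = 14; σ²_A = ((29−7)/6)² = 13.444
te_B = (11 + 4·13 + 15)/6 = 78/6 = 13; σ²_B = ((15−11)/6)² = 0.444
te_C = (8 + 4·13 + 24)/6 = 84/6 = 14; σ²_C = ((24−8)/6)² = 7.111
te_D = (2 + 4·3 + 4)/6 = 18/6 = 3; σ²_D = ((4−2)/6)² = 0.111
te_E = (4 + 4·9 + 14)/6 = 54/6 = 9; σ²_E = ((14−4)/6)² = 2.778
te_F = (1 + 4·7 + 13)/6 = 42/6 = 7; σ²_F = ((13−1)/6)² = 4.000

Forward pass:
ES_A = 0; EF_A = 14
ES_B = 0; EF_B = 13
ES_C = max(EF_A=14, EF_B=13) = 14; EF_C = 14+14 = 28
ES_D = 14; EF_D = 14+3 = 17
ES_E = 13; EF_E = 13+9 = 22
ES_F = max(EF_C=28, EF_D=17, EF_E=22) = 28; EF_F = 28+7 = 35
Expected project duration μ = 35 hours. Critical path: A → C → F.

Variances on critical path: σ²_A=13.444, σ²_C=7.111, σ²_F=4.000.
Largest is σ²_A = 13.444.

A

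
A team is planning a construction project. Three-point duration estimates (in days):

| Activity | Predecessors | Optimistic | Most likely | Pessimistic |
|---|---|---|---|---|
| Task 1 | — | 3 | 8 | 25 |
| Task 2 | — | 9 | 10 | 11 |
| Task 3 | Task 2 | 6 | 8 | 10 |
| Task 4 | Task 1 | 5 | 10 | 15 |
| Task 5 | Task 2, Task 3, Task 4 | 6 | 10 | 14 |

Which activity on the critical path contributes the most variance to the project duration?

Task 1

te_Task 1 = (3 + 4·8 + 25)/6 = 60/6 = 10; σ²_Task 1 = ((25−3)/6)² = 13.444
te_Task 2 = (9 + 4·10 + 11)/6 = 60/6 = 10; σ²_Task 2 = ((11−9)/6)² = 0.111
te_Task 3 = (6 + 4·8 + 10)/6 = 48/6 = 8; σ²_Task 3 = ((10−6)/6)² = 0.444
te_Task 4 = (5 + 4·10 + 15)/6 = 60/6 = 10; σ²_Task 4 = ((15−5)/6)² = 2.778
te_Task 5 = (6 + 4·10 + 14)/6 = 60/6 = 10; σ²_Task 5 = ((14−6)/6)² = 1.778

Forward pass:
ES_Task 1 = 0; EF_Task 1 = 10
ES_Task 2 = 0; EF_Task 2 = 10
ES_Task 3 = 10; EF_Task 3 = 10+8 = 18
ES_Task 4 = 10; EF_Task 4 = 10+10 = 20
ES_Task 5 = max(EF_Task 2=10, EF_Task 3=18, EF_Task 4=20) = 20; EF_Task 5 = 20+10 = 30
Expected project duration μ = 30 days. Critical path: Task 1 → Task 4 → Task 5.

Variances on critical path: σ²_Task 1=13.444, σ²_Task 4=2.778, σ²_Task 5=1.778.
Largest is σ²_Task 1 = 13.444.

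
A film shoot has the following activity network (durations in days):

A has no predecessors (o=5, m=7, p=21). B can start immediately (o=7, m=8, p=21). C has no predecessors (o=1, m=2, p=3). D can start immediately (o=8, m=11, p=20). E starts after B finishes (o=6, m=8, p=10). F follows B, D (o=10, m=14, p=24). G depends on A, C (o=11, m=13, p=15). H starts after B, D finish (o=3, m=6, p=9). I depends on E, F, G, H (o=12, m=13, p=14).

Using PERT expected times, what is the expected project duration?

te_A = (5 + 4·7 + 21)/6 = 54/6 = 9
te_B = (7 + 4·8 + 21)/6 = 60/6 = 10
te_C = (1 + 4·2 + 3)/6 = 12/6 = 2
te_D = (8 + 4·11 + 20)/6 = 72/6 = 12
te_E = (6 + 4·8 + 10)/6 = 48/6 = 8
te_F = (10 + 4·14 + 24)/6 = 90/6 = 15
te_G = (11 + 4·13 + 15)/6 = 78/6 = 13
te_H = (3 + 4·6 + 9)/6 = 36/6 = 6
te_I = (12 + 4·13 + 14)/6 = 78/6 = 13

Forward pass:
ES_A = 0; EF_A = 9
ES_B = 0; EF_B = 10
ES_C = 0; EF_C = 2
ES_D = 0; EF_D = 12
ES_E = 10; EF_E = 10+8 = 18
ES_F = max(EF_B=10, EF_D=12) = 12; EF_F = 12+15 = 27
ES_G = max(EF_A=9, EF_C=2) = 9; EF_G = 9+13 = 22
ES_H = max(EF_B=10, EF_D=12) = 12; EF_H = 12+6 = 18
ES_I = max(EF_E=18, EF_F=27, EF_G=22, EF_H=18) = 27; EF_I = 27+13 = 40
Expected project duration μ = 40 days. Critical path: D → F → I.

40 days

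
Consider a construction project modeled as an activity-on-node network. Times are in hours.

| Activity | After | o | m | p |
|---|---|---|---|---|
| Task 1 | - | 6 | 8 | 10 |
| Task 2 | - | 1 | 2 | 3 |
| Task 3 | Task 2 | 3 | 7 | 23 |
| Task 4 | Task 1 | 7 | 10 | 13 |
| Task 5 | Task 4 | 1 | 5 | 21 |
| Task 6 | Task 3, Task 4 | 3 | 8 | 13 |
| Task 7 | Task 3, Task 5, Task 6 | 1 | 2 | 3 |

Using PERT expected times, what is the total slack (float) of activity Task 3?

7 hours

te_Task 1 = (6 + 4·8 + 10)/6 = 48/6 = 8
te_Task 2 = (1 + 4·2 + 3)/6 = 12/6 = 2
te_Task 3 = (3 + 4·7 + 23)/6 = 54/6 = 9
te_Task 4 = (7 + 4·10 + 13)/6 = 60/6 = 10
te_Task 5 = (1 + 4·5 + 21)/6 = 42/6 = 7
te_Task 6 = (3 + 4·8 + 13)/6 = 48/6 = 8
te_Task 7 = (1 + 4·2 + 3)/6 = 12/6 = 2

Forward pass:
ES_Task 1 = 0; EF_Task 1 = 8
ES_Task 2 = 0; EF_Task 2 = 2
ES_Task 3 = 2; EF_Task 3 = 2+9 = 11
ES_Task 4 = 8; EF_Task 4 = 8+10 = 18
ES_Task 5 = 18; EF_Task 5 = 18+7 = 25
ES_Task 6 = max(EF_Task 3=11, EF_Task 4=18) = 18; EF_Task 6 = 18+8 = 26
ES_Task 7 = max(EF_Task 3=11, EF_Task 5=25, EF_Task 6=26) = 26; EF_Task 7 = 26+2 = 28
Expected project duration μ = 28 hours. Critical path: Task 1 → Task 4 → Task 6 → Task 7.

Backward pass:
LF_Task 7 = 28; LS_Task 7 = 28−2 = 26
LF_Task 6 = LS_Task 7 = 26; LS_Task 6 = 26−8 = 18
LF_Task 5 = LS_Task 7 = 26; LS_Task 5 = 26−7 = 19
LF_Task 4 = min(LS_Task 5=19, LS_Task 6=18) = 18; LS_Task 4 = 18−10 = 8
LF_Task 3 = min(LS_Task 6=18, LS_Task 7=26) = 18; LS_Task 3 = 18−9 = 9
LF_Task 2 = LS_Task 3 = 9; LS_Task 2 = 9−2 = 7
LF_Task 1 = LS_Task 4 = 8; LS_Task 1 = 8−8 = 0
Slack_Task 3 = LS_Task 3 − ES_Task 3 = 9 − 2 = 7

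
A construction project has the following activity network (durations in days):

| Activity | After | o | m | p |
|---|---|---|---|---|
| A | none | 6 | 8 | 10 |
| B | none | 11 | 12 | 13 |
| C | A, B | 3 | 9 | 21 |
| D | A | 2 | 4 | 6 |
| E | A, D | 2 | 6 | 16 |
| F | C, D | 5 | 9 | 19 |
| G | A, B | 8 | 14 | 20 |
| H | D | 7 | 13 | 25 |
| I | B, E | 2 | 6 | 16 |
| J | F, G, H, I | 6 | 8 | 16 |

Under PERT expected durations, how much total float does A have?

4 days

te_A = (6 + 4·8 + 10)/6 = 48/6 = 8
te_B = (11 + 4·12 + 13)/6 = 72/6 = 12
te_C = (3 + 4·9 + 21)/6 = 60/6 = 10
te_D = (2 + 4·4 + 6)/6 = 24/6 = 4
te_E = (2 + 4·6 + 16)/6 = 42/6 = 7
te_F = (5 + 4·9 + 19)/6 = 60/6 = 10
te_G = (8 + 4·14 + 20)/6 = 84/6 = 14
te_H = (7 + 4·13 + 25)/6 = 84/6 = 14
te_I = (2 + 4·6 + 16)/6 = 42/6 = 7
te_J = (6 + 4·8 + 16)/6 = 54/6 = 9

Forward pass:
ES_A = 0; EF_A = 8
ES_B = 0; EF_B = 12
ES_C = max(EF_A=8, EF_B=12) = 12; EF_C = 12+10 = 22
ES_D = 8; EF_D = 8+4 = 12
ES_E = max(EF_A=8, EF_D=12) = 12; EF_E = 12+7 = 19
ES_F = max(EF_C=22, EF_D=12) = 22; EF_F = 22+10 = 32
ES_G = max(EF_A=8, EF_B=12) = 12; EF_G = 12+14 = 26
ES_H = 12; EF_H = 12+14 = 26
ES_I = max(EF_B=12, EF_E=19) = 19; EF_I = 19+7 = 26
ES_J = max(EF_F=32, EF_G=26, EF_H=26, EF_I=26) = 32; EF_J = 32+9 = 41
Expected project duration μ = 41 days. Critical path: B → C → F → J.

Backward pass:
LF_J = 41; LS_J = 41−9 = 32
LF_I = LS_J = 32; LS_I = 32−7 = 25
LF_H = LS_J = 32; LS_H = 32−14 = 18
LF_G = LS_J = 32; LS_G = 32−14 = 18
LF_F = LS_J = 32; LS_F = 32−10 = 22
LF_E = LS_I = 25; LS_E = 25−7 = 18
LF_D = min(LS_E=18, LS_F=22, LS_H=18) = 18; LS_D = 18−4 = 14
LF_C = LS_F = 22; LS_C = 22−10 = 12
LF_B = min(LS_C=12, LS_G=18, LS_I=25) = 12; LS_B = 12−12 = 0
LF_A = min(LS_C=12, LS_D=14, LS_E=18, LS_G=18) = 12; LS_A = 12−8 = 4
Slack_A = LS_A − ES_A = 4 − 0 = 4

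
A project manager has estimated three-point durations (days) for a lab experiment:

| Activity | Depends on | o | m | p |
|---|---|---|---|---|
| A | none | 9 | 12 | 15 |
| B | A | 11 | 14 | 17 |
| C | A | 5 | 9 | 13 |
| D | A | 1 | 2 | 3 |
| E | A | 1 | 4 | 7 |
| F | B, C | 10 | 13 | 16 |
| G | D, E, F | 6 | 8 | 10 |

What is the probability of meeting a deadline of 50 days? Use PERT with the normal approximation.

te_A = (9 + 4·12 + 15)/6 = 72/6 = 12; σ²_A = ((15−9)/6)² = 1.000
te_B = (11 + 4·14 + 17)/6 = 84/6 = 14; σ²_B = ((17−11)/6)² = 1.000
te_C = (5 + 4·9 + 13)/6 = 54/6 = 9; σ²_C = ((13−5)/6)² = 1.778
te_D = (1 + 4·2 + 3)/6 = 12/6 = 2; σ²_D = ((3−1)/6)² = 0.111
te_E = (1 + 4·4 + 7)/6 = 24/6 = 4; σ²_E = ((7−1)/6)² = 1.000
te_F = (10 + 4·13 + 16)/6 = 78/6 = 13; σ²_F = ((16−10)/6)² = 1.000
te_G = (6 + 4·8 + 10)/6 = 48/6 = 8; σ²_G = ((10−6)/6)² = 0.444

Forward pass:
ES_A = 0; EF_A = 12
ES_B = 12; EF_B = 12+14 = 26
ES_C = 12; EF_C = 12+9 = 21
ES_D = 12; EF_D = 12+2 = 14
ES_E = 12; EF_E = 12+4 = 16
ES_F = max(EF_B=26, EF_C=21) = 26; EF_F = 26+13 = 39
ES_G = max(EF_D=14, EF_E=16, EF_F=39) = 39; EF_G = 39+8 = 47
Expected project duration μ = 47 days. Critical path: A → B → F → G.

Variance along critical path = 1.000 + 1.000 + 1.000 + 0.444 = 3.444; σ = √3.444 = 1.856 days.
Z = (50 − 47) / 1.856 = 1.616
P(T ≤ 50) = Φ(1.616) ≈ 0.947

0.947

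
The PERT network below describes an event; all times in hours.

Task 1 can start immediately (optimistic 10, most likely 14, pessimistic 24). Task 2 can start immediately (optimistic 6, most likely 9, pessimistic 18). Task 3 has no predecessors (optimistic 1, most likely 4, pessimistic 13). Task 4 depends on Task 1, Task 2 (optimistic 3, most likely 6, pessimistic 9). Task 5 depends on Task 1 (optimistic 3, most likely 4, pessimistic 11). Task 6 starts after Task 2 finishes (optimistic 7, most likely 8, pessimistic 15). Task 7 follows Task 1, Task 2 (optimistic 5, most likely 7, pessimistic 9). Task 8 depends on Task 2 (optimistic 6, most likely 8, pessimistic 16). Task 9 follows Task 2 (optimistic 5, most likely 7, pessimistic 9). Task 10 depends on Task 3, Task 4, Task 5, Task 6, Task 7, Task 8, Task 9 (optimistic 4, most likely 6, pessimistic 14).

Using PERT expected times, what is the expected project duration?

29 hours

te_Task 1 = (10 + 4·14 + 24)/6 = 90/6 = 15
te_Task 2 = (6 + 4·9 + 18)/6 = 60/6 = 10
te_Task 3 = (1 + 4·4 + 13)/6 = 30/6 = 5
te_Task 4 = (3 + 4·6 + 9)/6 = 36/6 = 6
te_Task 5 = (3 + 4·4 + 11)/6 = 30/6 = 5
te_Task 6 = (7 + 4·8 + 15)/6 = 54/6 = 9
te_Task 7 = (5 + 4·7 + 9)/6 = 42/6 = 7
te_Task 8 = (6 + 4·8 + 16)/6 = 54/6 = 9
te_Task 9 = (5 + 4·7 + 9)/6 = 42/6 = 7
te_Task 10 = (4 + 4·6 + 14)/6 = 42/6 = 7

Forward pass:
ES_Task 1 = 0; EF_Task 1 = 15
ES_Task 2 = 0; EF_Task 2 = 10
ES_Task 3 = 0; EF_Task 3 = 5
ES_Task 4 = max(EF_Task 1=15, EF_Task 2=10) = 15; EF_Task 4 = 15+6 = 21
ES_Task 5 = 15; EF_Task 5 = 15+5 = 20
ES_Task 6 = 10; EF_Task 6 = 10+9 = 19
ES_Task 7 = max(EF_Task 1=15, EF_Task 2=10) = 15; EF_Task 7 = 15+7 = 22
ES_Task 8 = 10; EF_Task 8 = 10+9 = 19
ES_Task 9 = 10; EF_Task 9 = 10+7 = 17
ES_Task 10 = max(EF_Task 3=5, EF_Task 4=21, EF_Task 5=20, EF_Task 6=19, EF_Task 7=22, EF_Task 8=19, EF_Task 9=17) = 22; EF_Task 10 = 22+7 = 29
Expected project duration μ = 29 hours. Critical path: Task 1 → Task 7 → Task 10.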